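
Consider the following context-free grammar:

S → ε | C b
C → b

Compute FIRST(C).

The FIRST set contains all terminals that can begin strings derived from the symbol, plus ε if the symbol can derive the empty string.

We compute FIRST(C) using the standard algorithm.
FIRST(C) = {b}
FIRST(S) = {b, ε}
Therefore, FIRST(C) = {b}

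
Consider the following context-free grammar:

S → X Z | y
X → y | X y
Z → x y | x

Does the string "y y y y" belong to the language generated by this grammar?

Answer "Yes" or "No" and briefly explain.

No - no valid derivation exists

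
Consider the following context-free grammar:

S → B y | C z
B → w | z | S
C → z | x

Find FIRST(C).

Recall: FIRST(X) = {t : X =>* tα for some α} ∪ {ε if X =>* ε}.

We compute FIRST(C) using the standard algorithm.
FIRST(B) = {w, x, z}
FIRST(C) = {x, z}
FIRST(S) = {w, x, z}
Therefore, FIRST(C) = {x, z}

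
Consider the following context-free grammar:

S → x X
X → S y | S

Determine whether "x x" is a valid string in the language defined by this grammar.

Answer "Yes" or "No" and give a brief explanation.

No - no valid derivation exists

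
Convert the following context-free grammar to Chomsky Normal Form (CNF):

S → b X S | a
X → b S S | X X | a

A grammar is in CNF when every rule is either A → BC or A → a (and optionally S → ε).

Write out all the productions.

TB → b; S → a; X → a; S → TB X0; X0 → X S; X → TB X1; X1 → S S; X → X X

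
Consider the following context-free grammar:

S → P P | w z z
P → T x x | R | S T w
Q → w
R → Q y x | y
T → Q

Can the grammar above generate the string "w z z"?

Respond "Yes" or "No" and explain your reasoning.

Yes - a valid derivation exists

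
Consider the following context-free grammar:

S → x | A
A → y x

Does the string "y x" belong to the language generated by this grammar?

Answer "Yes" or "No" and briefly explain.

Yes - a valid derivation exists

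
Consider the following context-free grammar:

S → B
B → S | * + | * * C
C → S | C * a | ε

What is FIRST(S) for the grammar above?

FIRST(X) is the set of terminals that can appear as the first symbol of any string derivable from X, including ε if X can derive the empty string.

We compute FIRST(S) using the standard algorithm.
FIRST(B) = {*}
FIRST(C) = {*, ε}
FIRST(S) = {*}
Therefore, FIRST(S) = {*}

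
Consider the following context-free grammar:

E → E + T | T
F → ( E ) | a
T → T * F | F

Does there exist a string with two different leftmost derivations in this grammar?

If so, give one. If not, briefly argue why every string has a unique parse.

No - every string in the language has a unique leftmost derivation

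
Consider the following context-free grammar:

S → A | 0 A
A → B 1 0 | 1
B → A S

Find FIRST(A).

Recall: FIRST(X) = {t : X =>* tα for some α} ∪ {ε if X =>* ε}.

We compute FIRST(A) using the standard algorithm.
FIRST(A) = {1}
FIRST(B) = {1}
FIRST(S) = {0, 1}
Therefore, FIRST(A) = {1}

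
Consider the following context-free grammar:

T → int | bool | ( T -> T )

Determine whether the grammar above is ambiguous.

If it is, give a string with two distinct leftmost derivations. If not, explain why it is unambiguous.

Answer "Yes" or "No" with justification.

No - the grammar is unambiguous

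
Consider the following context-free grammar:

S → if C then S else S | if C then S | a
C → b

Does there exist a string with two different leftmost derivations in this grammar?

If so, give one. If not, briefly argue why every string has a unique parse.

Yes - the string 'if b then a else if b then if b then a else a' has two distinct leftmost derivations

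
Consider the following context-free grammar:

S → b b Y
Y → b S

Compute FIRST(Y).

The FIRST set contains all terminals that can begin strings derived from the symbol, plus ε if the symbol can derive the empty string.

We compute FIRST(Y) using the standard algorithm.
FIRST(S) = {b}
FIRST(Y) = {b}
Therefore, FIRST(Y) = {b}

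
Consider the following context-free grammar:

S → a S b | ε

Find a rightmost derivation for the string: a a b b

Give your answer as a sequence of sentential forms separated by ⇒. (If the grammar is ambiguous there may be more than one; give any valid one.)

S ⇒ a S b ⇒ a a S b b ⇒ a a b b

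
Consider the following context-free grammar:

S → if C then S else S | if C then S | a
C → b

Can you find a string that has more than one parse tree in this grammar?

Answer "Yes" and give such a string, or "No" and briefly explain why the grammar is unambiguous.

Yes - the string 'if b then if b then a else a' has two distinct parse trees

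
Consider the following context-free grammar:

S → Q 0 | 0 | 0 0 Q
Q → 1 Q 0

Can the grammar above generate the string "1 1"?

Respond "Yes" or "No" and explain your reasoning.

No - no valid derivation exists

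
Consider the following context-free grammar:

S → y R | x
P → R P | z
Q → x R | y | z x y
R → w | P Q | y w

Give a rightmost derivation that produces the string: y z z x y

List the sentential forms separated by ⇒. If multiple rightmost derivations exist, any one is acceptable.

S ⇒ y R ⇒ y P Q ⇒ y P z x y ⇒ y z z x y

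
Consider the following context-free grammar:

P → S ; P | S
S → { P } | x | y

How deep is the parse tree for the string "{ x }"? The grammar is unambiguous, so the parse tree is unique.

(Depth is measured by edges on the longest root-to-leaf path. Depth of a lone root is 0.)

4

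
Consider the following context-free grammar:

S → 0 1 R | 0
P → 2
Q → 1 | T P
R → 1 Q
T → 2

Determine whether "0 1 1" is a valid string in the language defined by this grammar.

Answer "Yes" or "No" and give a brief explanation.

No - no valid derivation exists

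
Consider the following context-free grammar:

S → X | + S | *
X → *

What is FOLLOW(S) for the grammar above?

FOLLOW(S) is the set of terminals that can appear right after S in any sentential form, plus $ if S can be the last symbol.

We compute FOLLOW(S) using the standard algorithm.
FOLLOW(S) starts with {$}.
FIRST(S) = {*, +}
FIRST(X) = {*}
FOLLOW(S) = {$}
FOLLOW(X) = {$}
Therefore, FOLLOW(S) = {$}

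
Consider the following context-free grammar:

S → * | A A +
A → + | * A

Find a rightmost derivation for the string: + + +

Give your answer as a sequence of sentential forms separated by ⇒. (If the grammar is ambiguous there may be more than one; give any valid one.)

S ⇒ A A + ⇒ A + + ⇒ + + +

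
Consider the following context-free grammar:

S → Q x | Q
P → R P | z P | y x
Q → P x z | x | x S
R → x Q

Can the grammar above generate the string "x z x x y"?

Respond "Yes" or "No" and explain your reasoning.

No - no valid derivation exists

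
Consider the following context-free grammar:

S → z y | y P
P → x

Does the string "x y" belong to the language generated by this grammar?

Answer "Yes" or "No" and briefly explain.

No - no valid derivation exists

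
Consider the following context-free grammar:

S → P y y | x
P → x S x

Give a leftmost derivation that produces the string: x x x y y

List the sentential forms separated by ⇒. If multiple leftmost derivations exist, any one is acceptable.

S ⇒ P y y ⇒ x S x y y ⇒ x x x y y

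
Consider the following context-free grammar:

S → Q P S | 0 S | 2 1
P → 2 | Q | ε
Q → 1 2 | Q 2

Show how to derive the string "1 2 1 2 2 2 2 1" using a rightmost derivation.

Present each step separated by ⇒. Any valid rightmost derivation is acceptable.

S ⇒ Q P S ⇒ Q P 2 1 ⇒ Q Q 2 1 ⇒ Q Q 2 2 1 ⇒ Q Q 2 2 2 1 ⇒ Q 1 2 2 2 2 1 ⇒ 1 2 1 2 2 2 2 1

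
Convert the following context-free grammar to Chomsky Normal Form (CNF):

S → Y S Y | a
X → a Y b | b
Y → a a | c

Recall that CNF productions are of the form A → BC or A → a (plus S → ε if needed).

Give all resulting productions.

S → a; TA → a; TB → b; X → b; Y → c; S → Y X0; X0 → S Y; X → TA X1; X1 → Y TB; Y → TA TA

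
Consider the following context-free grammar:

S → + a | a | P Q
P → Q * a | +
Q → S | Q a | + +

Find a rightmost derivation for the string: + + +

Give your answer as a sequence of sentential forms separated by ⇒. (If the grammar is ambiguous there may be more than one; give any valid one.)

S ⇒ P Q ⇒ P + + ⇒ + + +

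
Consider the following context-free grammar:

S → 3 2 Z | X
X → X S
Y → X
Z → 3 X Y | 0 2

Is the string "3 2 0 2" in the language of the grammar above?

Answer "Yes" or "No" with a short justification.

Yes - a valid derivation exists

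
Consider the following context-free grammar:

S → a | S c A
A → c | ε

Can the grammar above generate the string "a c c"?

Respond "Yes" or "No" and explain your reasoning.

Yes - a valid derivation exists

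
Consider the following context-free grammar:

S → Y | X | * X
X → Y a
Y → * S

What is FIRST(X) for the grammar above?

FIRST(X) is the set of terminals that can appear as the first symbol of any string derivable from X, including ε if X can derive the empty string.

We compute FIRST(X) using the standard algorithm.
FIRST(S) = {*}
FIRST(X) = {*}
FIRST(Y) = {*}
Therefore, FIRST(X) = {*}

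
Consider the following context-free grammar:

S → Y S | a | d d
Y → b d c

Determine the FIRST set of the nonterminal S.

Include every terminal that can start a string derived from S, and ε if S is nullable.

We compute FIRST(S) using the standard algorithm.
FIRST(S) = {a, b, d}
FIRST(Y) = {b}
Therefore, FIRST(S) = {a, b, d}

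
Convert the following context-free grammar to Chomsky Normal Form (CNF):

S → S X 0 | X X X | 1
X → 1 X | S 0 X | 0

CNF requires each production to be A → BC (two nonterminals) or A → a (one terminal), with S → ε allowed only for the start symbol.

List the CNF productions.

T0 → 0; S → 1; T1 → 1; X → 0; S → S X0; X0 → X T0; S → X X1; X1 → X X; X → T1 X; X → S X2; X2 → T0 X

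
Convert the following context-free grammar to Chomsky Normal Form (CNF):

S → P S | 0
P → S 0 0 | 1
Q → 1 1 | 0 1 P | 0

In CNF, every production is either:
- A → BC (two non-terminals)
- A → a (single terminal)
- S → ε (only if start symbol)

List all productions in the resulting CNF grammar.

S → 0; T0 → 0; P → 1; T1 → 1; Q → 0; S → P S; P → S X0; X0 → T0 T0; Q → T1 T1; Q → T0 X1; X1 → T1 P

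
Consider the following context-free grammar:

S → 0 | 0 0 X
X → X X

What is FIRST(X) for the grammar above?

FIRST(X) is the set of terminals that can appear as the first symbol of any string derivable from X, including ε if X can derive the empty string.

We compute FIRST(X) using the standard algorithm.
FIRST(S) = {0}
FIRST(X) = {}
Therefore, FIRST(X) = {}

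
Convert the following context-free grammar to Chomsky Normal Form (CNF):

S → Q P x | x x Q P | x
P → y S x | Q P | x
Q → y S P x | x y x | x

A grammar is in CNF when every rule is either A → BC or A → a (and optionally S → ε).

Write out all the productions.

TX → x; S → x; TY → y; P → x; Q → x; S → Q X0; X0 → P TX; S → TX X1; X1 → TX X2; X2 → Q P; P → TY X3; X3 → S TX; P → Q P; Q → TY X4; X4 → S X5; X5 → P TX; Q → TX X6; X6 → TY TX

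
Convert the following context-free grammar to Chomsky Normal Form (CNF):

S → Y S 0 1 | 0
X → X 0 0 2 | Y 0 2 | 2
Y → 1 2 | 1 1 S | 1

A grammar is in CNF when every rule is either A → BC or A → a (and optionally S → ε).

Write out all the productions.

T0 → 0; T1 → 1; S → 0; T2 → 2; X → 2; Y → 1; S → Y X0; X0 → S X1; X1 → T0 T1; X → X X2; X2 → T0 X3; X3 → T0 T2; X → Y X4; X4 → T0 T2; Y → T1 T2; Y → T1 X5; X5 → T1 S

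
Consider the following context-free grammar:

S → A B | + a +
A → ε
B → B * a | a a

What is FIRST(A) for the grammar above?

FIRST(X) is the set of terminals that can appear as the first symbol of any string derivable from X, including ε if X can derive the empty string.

We compute FIRST(A) using the standard algorithm.
FIRST(A) = {ε}
FIRST(B) = {a}
FIRST(S) = {+, a}
Therefore, FIRST(A) = {ε}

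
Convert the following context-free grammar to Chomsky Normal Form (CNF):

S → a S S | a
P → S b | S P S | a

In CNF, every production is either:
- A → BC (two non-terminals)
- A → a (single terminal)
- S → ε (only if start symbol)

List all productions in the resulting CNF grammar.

TA → a; S → a; TB → b; P → a; S → TA X0; X0 → S S; P → S TB; P → S X1; X1 → P S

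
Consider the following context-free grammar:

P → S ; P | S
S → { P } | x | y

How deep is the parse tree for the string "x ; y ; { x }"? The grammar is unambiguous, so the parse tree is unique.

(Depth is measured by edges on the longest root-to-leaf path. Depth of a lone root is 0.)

6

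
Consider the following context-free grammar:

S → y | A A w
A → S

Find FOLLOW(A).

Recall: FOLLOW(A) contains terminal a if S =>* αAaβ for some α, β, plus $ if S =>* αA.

We compute FOLLOW(A) using the standard algorithm.
FOLLOW(S) starts with {$}.
FIRST(A) = {y}
FIRST(S) = {y}
FOLLOW(A) = {w, y}
FOLLOW(S) = {$, w, y}
Therefore, FOLLOW(A) = {w, y}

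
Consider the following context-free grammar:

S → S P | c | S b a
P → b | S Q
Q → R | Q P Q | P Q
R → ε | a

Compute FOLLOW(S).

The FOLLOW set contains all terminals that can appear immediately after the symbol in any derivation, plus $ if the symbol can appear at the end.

We compute FOLLOW(S) using the standard algorithm.
FOLLOW(S) starts with {$}.
FIRST(P) = {b, c}
FIRST(Q) = {a, b, c, ε}
FIRST(R) = {a, ε}
FIRST(S) = {c}
FOLLOW(P) = {$, a, b, c}
FOLLOW(Q) = {$, a, b, c}
FOLLOW(R) = {$, a, b, c}
FOLLOW(S) = {$, a, b, c}
Therefore, FOLLOW(S) = {$, a, b, c}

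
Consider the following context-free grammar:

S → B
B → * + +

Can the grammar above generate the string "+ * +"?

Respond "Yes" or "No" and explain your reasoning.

No - no valid derivation exists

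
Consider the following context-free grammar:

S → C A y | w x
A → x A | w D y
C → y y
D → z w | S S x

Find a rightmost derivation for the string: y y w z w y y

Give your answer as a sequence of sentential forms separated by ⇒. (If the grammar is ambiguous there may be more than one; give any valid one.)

S ⇒ C A y ⇒ C w D y y ⇒ C w z w y y ⇒ y y w z w y y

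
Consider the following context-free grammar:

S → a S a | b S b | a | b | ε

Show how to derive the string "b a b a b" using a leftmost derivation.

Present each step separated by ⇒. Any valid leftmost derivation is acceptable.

S ⇒ b S b ⇒ b a S a b ⇒ b a b a b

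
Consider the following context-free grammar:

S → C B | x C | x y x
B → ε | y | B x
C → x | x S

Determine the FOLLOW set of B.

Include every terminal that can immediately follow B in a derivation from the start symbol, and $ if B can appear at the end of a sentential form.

We compute FOLLOW(B) using the standard algorithm.
FOLLOW(S) starts with {$}.
FIRST(B) = {x, y, ε}
FIRST(C) = {x}
FIRST(S) = {x}
FOLLOW(B) = {$, x, y}
FOLLOW(C) = {$, x, y}
FOLLOW(S) = {$, x, y}
Therefore, FOLLOW(B) = {$, x, y}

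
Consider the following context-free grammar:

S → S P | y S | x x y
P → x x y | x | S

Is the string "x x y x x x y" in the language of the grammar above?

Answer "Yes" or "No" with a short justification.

Yes - a valid derivation exists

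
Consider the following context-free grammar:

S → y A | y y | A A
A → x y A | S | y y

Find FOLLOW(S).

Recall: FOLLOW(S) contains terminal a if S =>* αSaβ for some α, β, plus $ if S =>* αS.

We compute FOLLOW(S) using the standard algorithm.
FOLLOW(S) starts with {$}.
FIRST(A) = {x, y}
FIRST(S) = {x, y}
FOLLOW(A) = {$, x, y}
FOLLOW(S) = {$, x, y}
Therefore, FOLLOW(S) = {$, x, y}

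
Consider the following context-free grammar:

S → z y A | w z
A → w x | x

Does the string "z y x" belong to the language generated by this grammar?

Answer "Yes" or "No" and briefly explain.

Yes - a valid derivation exists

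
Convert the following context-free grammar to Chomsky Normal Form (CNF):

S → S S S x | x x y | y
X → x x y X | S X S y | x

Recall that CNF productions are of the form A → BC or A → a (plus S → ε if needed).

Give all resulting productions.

TX → x; TY → y; S → y; X → x; S → S X0; X0 → S X1; X1 → S TX; S → TX X2; X2 → TX TY; X → TX X3; X3 → TX X4; X4 → TY X; X → S X5; X5 → X X6; X6 → S TY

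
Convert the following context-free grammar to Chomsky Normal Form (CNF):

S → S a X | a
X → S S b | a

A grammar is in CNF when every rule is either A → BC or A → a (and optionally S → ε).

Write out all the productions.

TA → a; S → a; TB → b; X → a; S → S X0; X0 → TA X; X → S X1; X1 → S TB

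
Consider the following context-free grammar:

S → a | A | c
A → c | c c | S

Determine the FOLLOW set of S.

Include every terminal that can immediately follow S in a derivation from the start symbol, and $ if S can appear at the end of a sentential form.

We compute FOLLOW(S) using the standard algorithm.
FOLLOW(S) starts with {$}.
FIRST(A) = {a, c}
FIRST(S) = {a, c}
FOLLOW(A) = {$}
FOLLOW(S) = {$}
Therefore, FOLLOW(S) = {$}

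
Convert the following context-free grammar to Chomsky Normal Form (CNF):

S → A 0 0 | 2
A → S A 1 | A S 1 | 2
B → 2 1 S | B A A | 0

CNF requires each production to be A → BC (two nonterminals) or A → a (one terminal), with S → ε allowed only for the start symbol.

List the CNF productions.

T0 → 0; S → 2; T1 → 1; A → 2; T2 → 2; B → 0; S → A X0; X0 → T0 T0; A → S X1; X1 → A T1; A → A X2; X2 → S T1; B → T2 X3; X3 → T1 S; B → B X4; X4 → A A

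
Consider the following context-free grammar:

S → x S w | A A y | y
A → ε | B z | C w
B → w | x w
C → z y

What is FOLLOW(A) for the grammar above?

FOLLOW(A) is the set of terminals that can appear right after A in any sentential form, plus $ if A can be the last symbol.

We compute FOLLOW(A) using the standard algorithm.
FOLLOW(S) starts with {$}.
FIRST(A) = {w, x, z, ε}
FIRST(B) = {w, x}
FIRST(C) = {z}
FIRST(S) = {w, x, y, z}
FOLLOW(A) = {w, x, y, z}
FOLLOW(B) = {z}
FOLLOW(C) = {w}
FOLLOW(S) = {$, w}
Therefore, FOLLOW(A) = {w, x, y, z}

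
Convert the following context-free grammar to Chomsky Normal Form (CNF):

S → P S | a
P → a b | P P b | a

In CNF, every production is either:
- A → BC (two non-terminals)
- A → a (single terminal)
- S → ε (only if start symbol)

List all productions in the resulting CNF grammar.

S → a; TA → a; TB → b; P → a; S → P S; P → TA TB; P → P X0; X0 → P TB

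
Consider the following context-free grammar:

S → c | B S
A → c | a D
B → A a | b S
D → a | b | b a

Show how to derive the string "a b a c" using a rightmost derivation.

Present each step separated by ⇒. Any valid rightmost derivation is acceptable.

S ⇒ B S ⇒ B c ⇒ A a c ⇒ a D a c ⇒ a b a c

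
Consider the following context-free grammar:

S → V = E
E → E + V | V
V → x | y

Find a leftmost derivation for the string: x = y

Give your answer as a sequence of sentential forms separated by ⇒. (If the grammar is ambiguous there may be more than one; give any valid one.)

S ⇒ V = E ⇒ x = E ⇒ x = V ⇒ x = y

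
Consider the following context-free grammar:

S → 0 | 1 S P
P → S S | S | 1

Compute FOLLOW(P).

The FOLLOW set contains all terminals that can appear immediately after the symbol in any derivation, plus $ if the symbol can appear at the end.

We compute FOLLOW(P) using the standard algorithm.
FOLLOW(S) starts with {$}.
FIRST(P) = {0, 1}
FIRST(S) = {0, 1}
FOLLOW(P) = {$, 0, 1}
FOLLOW(S) = {$, 0, 1}
Therefore, FOLLOW(P) = {$, 0, 1}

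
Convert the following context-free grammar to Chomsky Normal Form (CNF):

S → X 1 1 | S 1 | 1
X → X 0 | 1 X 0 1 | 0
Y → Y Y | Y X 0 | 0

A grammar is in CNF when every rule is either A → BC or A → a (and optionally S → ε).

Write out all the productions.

T1 → 1; S → 1; T0 → 0; X → 0; Y → 0; S → X X0; X0 → T1 T1; S → S T1; X → X T0; X → T1 X1; X1 → X X2; X2 → T0 T1; Y → Y Y; Y → Y X3; X3 → X T0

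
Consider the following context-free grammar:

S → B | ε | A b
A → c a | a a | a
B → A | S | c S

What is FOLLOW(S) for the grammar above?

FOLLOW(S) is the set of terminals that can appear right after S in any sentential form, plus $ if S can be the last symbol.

We compute FOLLOW(S) using the standard algorithm.
FOLLOW(S) starts with {$}.
FIRST(A) = {a, c}
FIRST(B) = {a, c, ε}
FIRST(S) = {a, c, ε}
FOLLOW(A) = {$, b}
FOLLOW(B) = {$}
FOLLOW(S) = {$}
Therefore, FOLLOW(S) = {$}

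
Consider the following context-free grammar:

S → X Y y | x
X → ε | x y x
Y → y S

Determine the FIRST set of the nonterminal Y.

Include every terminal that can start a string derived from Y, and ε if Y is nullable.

We compute FIRST(Y) using the standard algorithm.
FIRST(S) = {x, y}
FIRST(X) = {x, ε}
FIRST(Y) = {y}
Therefore, FIRST(Y) = {y}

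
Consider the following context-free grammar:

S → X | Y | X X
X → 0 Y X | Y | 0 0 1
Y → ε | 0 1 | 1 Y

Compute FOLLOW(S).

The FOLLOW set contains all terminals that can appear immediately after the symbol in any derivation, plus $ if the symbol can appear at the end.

We compute FOLLOW(S) using the standard algorithm.
FOLLOW(S) starts with {$}.
FIRST(S) = {0, 1, ε}
FIRST(X) = {0, 1, ε}
FIRST(Y) = {0, 1, ε}
FOLLOW(S) = {$}
FOLLOW(X) = {$, 0, 1}
FOLLOW(Y) = {$, 0, 1}
Therefore, FOLLOW(S) = {$}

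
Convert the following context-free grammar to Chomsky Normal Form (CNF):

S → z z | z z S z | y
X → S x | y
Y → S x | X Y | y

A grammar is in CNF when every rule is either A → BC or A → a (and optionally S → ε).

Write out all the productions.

TZ → z; S → y; TX → x; X → y; Y → y; S → TZ TZ; S → TZ X0; X0 → TZ X1; X1 → S TZ; X → S TX; Y → S TX; Y → X Y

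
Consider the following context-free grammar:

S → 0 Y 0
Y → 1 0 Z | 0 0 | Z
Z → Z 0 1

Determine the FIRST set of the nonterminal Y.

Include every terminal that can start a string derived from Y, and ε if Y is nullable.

We compute FIRST(Y) using the standard algorithm.
FIRST(S) = {0}
FIRST(Y) = {0, 1}
FIRST(Z) = {}
Therefore, FIRST(Y) = {0, 1}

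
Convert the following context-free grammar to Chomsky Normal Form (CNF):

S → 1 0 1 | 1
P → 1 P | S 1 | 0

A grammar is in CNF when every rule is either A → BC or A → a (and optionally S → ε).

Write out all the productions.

T1 → 1; T0 → 0; S → 1; P → 0; S → T1 X0; X0 → T0 T1; P → T1 P; P → S T1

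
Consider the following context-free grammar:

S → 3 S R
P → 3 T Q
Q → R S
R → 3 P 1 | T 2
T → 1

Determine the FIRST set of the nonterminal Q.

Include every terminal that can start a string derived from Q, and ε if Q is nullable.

We compute FIRST(Q) using the standard algorithm.
FIRST(P) = {3}
FIRST(Q) = {1, 3}
FIRST(R) = {1, 3}
FIRST(S) = {3}
FIRST(T) = {1}
Therefore, FIRST(Q) = {1, 3}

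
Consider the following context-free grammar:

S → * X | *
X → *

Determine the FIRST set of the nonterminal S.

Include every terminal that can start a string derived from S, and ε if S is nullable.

We compute FIRST(S) using the standard algorithm.
FIRST(S) = {*}
FIRST(X) = {*}
Therefore, FIRST(S) = {*}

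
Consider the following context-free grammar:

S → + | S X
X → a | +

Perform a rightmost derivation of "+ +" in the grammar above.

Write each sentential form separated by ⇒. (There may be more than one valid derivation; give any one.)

S ⇒ S X ⇒ S + ⇒ + +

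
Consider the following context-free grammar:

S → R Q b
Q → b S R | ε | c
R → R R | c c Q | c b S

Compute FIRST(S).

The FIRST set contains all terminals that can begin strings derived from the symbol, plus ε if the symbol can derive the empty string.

We compute FIRST(S) using the standard algorithm.
FIRST(Q) = {b, c, ε}
FIRST(R) = {c}
FIRST(S) = {c}
Therefore, FIRST(S) = {c}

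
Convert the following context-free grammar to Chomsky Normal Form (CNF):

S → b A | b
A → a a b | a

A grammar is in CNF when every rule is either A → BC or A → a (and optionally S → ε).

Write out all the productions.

TB → b; S → b; TA → a; A → a; S → TB A; A → TA X0; X0 → TA TB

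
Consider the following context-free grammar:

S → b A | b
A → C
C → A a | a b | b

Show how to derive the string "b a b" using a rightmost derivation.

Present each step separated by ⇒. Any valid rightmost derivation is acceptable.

S ⇒ b A ⇒ b C ⇒ b a b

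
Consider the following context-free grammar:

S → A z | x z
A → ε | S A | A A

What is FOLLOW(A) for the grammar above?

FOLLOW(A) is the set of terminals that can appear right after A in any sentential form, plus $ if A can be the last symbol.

We compute FOLLOW(A) using the standard algorithm.
FOLLOW(S) starts with {$}.
FIRST(A) = {x, z, ε}
FIRST(S) = {x, z}
FOLLOW(A) = {x, z}
FOLLOW(S) = {$, x, z}
Therefore, FOLLOW(A) = {x, z}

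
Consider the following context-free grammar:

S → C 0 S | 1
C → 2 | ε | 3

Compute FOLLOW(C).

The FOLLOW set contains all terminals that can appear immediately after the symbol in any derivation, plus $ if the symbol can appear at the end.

We compute FOLLOW(C) using the standard algorithm.
FOLLOW(S) starts with {$}.
FIRST(C) = {2, 3, ε}
FIRST(S) = {0, 1, 2, 3}
FOLLOW(C) = {0}
FOLLOW(S) = {$}
Therefore, FOLLOW(C) = {0}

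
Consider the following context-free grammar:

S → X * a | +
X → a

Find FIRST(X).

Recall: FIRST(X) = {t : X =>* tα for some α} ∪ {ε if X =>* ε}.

We compute FIRST(X) using the standard algorithm.
FIRST(S) = {+, a}
FIRST(X) = {a}
Therefore, FIRST(X) = {a}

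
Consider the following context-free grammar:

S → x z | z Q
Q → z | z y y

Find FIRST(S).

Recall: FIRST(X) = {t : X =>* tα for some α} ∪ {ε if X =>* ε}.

We compute FIRST(S) using the standard algorithm.
FIRST(Q) = {z}
FIRST(S) = {x, z}
Therefore, FIRST(S) = {x, z}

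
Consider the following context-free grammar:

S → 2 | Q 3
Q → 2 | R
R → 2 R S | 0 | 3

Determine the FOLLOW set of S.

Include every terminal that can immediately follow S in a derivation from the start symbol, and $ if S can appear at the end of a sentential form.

We compute FOLLOW(S) using the standard algorithm.
FOLLOW(S) starts with {$}.
FIRST(Q) = {0, 2, 3}
FIRST(R) = {0, 2, 3}
FIRST(S) = {0, 2, 3}
FOLLOW(Q) = {3}
FOLLOW(R) = {0, 2, 3}
FOLLOW(S) = {$, 0, 2, 3}
Therefore, FOLLOW(S) = {$, 0, 2, 3}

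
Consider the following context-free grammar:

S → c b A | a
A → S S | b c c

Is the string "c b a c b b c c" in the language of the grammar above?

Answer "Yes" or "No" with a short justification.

Yes - a valid derivation exists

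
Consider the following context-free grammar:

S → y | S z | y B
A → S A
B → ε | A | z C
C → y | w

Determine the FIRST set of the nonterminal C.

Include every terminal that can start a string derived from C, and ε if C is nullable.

We compute FIRST(C) using the standard algorithm.
FIRST(A) = {y}
FIRST(B) = {y, z, ε}
FIRST(C) = {w, y}
FIRST(S) = {y}
Therefore, FIRST(C) = {w, y}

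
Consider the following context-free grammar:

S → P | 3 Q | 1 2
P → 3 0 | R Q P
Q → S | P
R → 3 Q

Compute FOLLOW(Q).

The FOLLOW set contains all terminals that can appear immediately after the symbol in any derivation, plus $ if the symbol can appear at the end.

We compute FOLLOW(Q) using the standard algorithm.
FOLLOW(S) starts with {$}.
FIRST(P) = {3}
FIRST(Q) = {1, 3}
FIRST(R) = {3}
FIRST(S) = {1, 3}
FOLLOW(P) = {$, 1, 3}
FOLLOW(Q) = {$, 1, 3}
FOLLOW(R) = {1, 3}
FOLLOW(S) = {$, 1, 3}
Therefore, FOLLOW(Q) = {$, 1, 3}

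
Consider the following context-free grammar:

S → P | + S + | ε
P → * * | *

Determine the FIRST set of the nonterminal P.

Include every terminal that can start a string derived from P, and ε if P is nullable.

We compute FIRST(P) using the standard algorithm.
FIRST(P) = {*}
FIRST(S) = {*, +, ε}
Therefore, FIRST(P) = {*}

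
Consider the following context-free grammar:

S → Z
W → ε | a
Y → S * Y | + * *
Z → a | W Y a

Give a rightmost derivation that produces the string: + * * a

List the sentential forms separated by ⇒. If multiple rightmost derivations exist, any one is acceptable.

S ⇒ Z ⇒ W Y a ⇒ W + * * a ⇒ + * * a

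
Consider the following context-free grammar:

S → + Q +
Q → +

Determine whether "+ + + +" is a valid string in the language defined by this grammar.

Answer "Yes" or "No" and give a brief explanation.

No - no valid derivation exists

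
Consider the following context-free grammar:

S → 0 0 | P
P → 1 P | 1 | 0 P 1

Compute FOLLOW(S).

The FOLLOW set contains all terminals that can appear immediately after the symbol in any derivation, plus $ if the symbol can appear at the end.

We compute FOLLOW(S) using the standard algorithm.
FOLLOW(S) starts with {$}.
FIRST(P) = {0, 1}
FIRST(S) = {0, 1}
FOLLOW(P) = {$, 1}
FOLLOW(S) = {$}
Therefore, FOLLOW(S) = {$}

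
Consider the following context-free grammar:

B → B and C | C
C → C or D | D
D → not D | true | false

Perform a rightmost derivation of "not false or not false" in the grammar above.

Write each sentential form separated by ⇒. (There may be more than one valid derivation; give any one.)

B ⇒ C ⇒ C or D ⇒ C or not D ⇒ C or not false ⇒ D or not false ⇒ not D or not false ⇒ not false or not false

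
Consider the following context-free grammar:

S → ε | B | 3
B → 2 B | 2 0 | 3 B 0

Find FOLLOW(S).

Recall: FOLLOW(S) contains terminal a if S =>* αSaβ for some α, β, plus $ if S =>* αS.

We compute FOLLOW(S) using the standard algorithm.
FOLLOW(S) starts with {$}.
FIRST(B) = {2, 3}
FIRST(S) = {2, 3, ε}
FOLLOW(B) = {$, 0}
FOLLOW(S) = {$}
Therefore, FOLLOW(S) = {$}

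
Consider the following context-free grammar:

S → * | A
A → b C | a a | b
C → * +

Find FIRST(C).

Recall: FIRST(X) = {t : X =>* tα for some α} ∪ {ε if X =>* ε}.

We compute FIRST(C) using the standard algorithm.
FIRST(A) = {a, b}
FIRST(C) = {*}
FIRST(S) = {*, a, b}
Therefore, FIRST(C) = {*}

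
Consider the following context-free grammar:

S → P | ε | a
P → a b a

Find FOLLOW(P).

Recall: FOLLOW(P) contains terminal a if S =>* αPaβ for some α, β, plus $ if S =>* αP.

We compute FOLLOW(P) using the standard algorithm.
FOLLOW(S) starts with {$}.
FIRST(P) = {a}
FIRST(S) = {a, ε}
FOLLOW(P) = {$}
FOLLOW(S) = {$}
Therefore, FOLLOW(P) = {$}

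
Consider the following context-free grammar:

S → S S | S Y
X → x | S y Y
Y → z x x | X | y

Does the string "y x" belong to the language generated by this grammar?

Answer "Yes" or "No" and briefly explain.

No - no valid derivation exists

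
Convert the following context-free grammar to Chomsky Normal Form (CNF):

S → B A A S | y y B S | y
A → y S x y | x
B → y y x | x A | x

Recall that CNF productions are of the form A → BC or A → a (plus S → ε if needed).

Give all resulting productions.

TY → y; S → y; TX → x; A → x; B → x; S → B X0; X0 → A X1; X1 → A S; S → TY X2; X2 → TY X3; X3 → B S; A → TY X4; X4 → S X5; X5 → TX TY; B → TY X6; X6 → TY TX; B → TX A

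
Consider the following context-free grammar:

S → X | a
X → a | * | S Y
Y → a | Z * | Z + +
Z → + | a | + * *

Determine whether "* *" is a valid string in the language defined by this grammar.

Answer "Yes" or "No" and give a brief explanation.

No - no valid derivation exists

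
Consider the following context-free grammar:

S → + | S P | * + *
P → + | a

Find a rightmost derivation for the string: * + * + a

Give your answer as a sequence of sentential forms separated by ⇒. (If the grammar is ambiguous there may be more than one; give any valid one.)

S ⇒ S P ⇒ S a ⇒ S P a ⇒ S + a ⇒ * + * + a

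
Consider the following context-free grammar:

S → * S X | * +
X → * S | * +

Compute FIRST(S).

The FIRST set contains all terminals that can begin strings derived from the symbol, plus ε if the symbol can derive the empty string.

We compute FIRST(S) using the standard algorithm.
FIRST(S) = {*}
FIRST(X) = {*}
Therefore, FIRST(S) = {*}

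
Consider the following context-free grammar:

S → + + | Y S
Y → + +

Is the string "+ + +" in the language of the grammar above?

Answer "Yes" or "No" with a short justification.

No - no valid derivation exists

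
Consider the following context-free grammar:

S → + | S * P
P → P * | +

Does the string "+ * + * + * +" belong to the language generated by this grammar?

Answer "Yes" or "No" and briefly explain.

Yes - a valid derivation exists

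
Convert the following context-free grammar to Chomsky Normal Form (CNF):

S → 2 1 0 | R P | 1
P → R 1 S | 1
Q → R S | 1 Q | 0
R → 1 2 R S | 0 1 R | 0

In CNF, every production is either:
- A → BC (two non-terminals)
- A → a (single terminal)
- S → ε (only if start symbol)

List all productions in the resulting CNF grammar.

T2 → 2; T1 → 1; T0 → 0; S → 1; P → 1; Q → 0; R → 0; S → T2 X0; X0 → T1 T0; S → R P; P → R X1; X1 → T1 S; Q → R S; Q → T1 Q; R → T1 X2; X2 → T2 X3; X3 → R S; R → T0 X4; X4 → T1 R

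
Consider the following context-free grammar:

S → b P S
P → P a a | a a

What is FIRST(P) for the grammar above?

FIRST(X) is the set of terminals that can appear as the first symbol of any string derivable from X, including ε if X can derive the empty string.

We compute FIRST(P) using the standard algorithm.
FIRST(P) = {a}
FIRST(S) = {b}
Therefore, FIRST(P) = {a}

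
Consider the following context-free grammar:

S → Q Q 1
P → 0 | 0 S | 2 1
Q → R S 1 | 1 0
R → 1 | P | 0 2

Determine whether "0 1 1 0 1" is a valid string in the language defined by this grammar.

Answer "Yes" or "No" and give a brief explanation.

No - no valid derivation exists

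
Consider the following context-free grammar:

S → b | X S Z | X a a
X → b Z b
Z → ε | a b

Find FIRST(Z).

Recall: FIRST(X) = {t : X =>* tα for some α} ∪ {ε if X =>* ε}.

We compute FIRST(Z) using the standard algorithm.
FIRST(S) = {b}
FIRST(X) = {b}
FIRST(Z) = {a, ε}
Therefore, FIRST(Z) = {a, ε}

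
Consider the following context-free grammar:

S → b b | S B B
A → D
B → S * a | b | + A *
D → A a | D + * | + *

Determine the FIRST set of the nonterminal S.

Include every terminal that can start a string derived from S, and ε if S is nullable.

We compute FIRST(S) using the standard algorithm.
FIRST(A) = {+}
FIRST(B) = {+, b}
FIRST(D) = {+}
FIRST(S) = {b}
Therefore, FIRST(S) = {b}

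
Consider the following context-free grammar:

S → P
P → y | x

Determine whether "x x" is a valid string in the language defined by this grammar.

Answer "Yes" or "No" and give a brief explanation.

No - no valid derivation exists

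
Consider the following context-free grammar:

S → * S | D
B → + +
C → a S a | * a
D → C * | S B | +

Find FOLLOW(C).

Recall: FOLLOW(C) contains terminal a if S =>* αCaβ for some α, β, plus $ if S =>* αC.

We compute FOLLOW(C) using the standard algorithm.
FOLLOW(S) starts with {$}.
FIRST(B) = {+}
FIRST(C) = {*, a}
FIRST(D) = {*, +, a}
FIRST(S) = {*, +, a}
FOLLOW(B) = {$, +, a}
FOLLOW(C) = {*}
FOLLOW(D) = {$, +, a}
FOLLOW(S) = {$, +, a}
Therefore, FOLLOW(C) = {*}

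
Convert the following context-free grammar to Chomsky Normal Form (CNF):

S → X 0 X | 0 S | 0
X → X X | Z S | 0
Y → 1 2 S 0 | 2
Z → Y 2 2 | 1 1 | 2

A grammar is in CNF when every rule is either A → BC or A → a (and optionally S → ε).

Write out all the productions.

T0 → 0; S → 0; X → 0; T1 → 1; T2 → 2; Y → 2; Z → 2; S → X X0; X0 → T0 X; S → T0 S; X → X X; X → Z S; Y → T1 X1; X1 → T2 X2; X2 → S T0; Z → Y X3; X3 → T2 T2; Z → T1 T1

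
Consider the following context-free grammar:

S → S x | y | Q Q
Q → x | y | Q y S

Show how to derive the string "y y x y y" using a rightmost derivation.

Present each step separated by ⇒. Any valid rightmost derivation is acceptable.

S ⇒ Q Q ⇒ Q y ⇒ Q y S y ⇒ Q y Q Q y ⇒ Q y Q y y ⇒ Q y x y y ⇒ y y x y y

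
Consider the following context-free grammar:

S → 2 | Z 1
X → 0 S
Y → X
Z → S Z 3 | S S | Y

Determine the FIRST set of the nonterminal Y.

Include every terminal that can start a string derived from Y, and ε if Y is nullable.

We compute FIRST(Y) using the standard algorithm.
FIRST(S) = {0, 2}
FIRST(X) = {0}
FIRST(Y) = {0}
FIRST(Z) = {0, 2}
Therefore, FIRST(Y) = {0}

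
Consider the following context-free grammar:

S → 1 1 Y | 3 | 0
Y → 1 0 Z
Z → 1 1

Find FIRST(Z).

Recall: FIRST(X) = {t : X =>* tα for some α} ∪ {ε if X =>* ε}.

We compute FIRST(Z) using the standard algorithm.
FIRST(S) = {0, 1, 3}
FIRST(Y) = {1}
FIRST(Z) = {1}
Therefore, FIRST(Z) = {1}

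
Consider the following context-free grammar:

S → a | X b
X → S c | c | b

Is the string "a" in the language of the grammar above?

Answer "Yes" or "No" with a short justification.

Yes - a valid derivation exists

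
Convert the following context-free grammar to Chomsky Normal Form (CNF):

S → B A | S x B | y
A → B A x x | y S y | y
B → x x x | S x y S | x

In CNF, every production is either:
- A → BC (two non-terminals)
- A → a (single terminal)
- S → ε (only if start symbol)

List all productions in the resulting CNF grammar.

TX → x; S → y; TY → y; A → y; B → x; S → B A; S → S X0; X0 → TX B; A → B X1; X1 → A X2; X2 → TX TX; A → TY X3; X3 → S TY; B → TX X4; X4 → TX TX; B → S X5; X5 → TX X6; X6 → TY S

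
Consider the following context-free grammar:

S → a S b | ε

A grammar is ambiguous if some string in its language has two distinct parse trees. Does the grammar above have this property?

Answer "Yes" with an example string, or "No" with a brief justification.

No - the grammar is unambiguous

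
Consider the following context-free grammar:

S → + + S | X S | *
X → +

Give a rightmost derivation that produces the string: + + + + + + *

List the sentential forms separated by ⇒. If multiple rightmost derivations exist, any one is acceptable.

S ⇒ + + S ⇒ + + + + S ⇒ + + + + + + S ⇒ + + + + + + *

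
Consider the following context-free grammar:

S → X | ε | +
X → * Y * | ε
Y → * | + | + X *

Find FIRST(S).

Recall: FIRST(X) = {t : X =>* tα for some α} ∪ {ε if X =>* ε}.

We compute FIRST(S) using the standard algorithm.
FIRST(S) = {*, +, ε}
FIRST(X) = {*, ε}
FIRST(Y) = {*, +}
Therefore, FIRST(S) = {*, +, ε}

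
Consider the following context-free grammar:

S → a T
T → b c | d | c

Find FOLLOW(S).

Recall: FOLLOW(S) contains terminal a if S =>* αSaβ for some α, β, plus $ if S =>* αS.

We compute FOLLOW(S) using the standard algorithm.
FOLLOW(S) starts with {$}.
FIRST(S) = {a}
FIRST(T) = {b, c, d}
FOLLOW(S) = {$}
FOLLOW(T) = {$}
Therefore, FOLLOW(S) = {$}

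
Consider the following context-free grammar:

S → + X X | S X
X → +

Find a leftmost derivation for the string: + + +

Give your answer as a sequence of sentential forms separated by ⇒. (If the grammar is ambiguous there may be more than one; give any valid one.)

S ⇒ + X X ⇒ + + X ⇒ + + +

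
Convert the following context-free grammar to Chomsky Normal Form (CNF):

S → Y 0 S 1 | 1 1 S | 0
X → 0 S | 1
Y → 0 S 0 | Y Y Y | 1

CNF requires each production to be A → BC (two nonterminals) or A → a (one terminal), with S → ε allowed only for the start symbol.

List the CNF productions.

T0 → 0; T1 → 1; S → 0; X → 1; Y → 1; S → Y X0; X0 → T0 X1; X1 → S T1; S → T1 X2; X2 → T1 S; X → T0 S; Y → T0 X3; X3 → S T0; Y → Y X4; X4 → Y Y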